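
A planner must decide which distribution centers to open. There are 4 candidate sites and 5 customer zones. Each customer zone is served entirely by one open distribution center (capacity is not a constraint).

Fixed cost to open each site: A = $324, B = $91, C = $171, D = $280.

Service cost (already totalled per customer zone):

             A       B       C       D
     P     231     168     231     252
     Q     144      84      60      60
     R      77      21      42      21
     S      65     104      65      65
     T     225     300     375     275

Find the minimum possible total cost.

Minimum total cost: 768

For any fixed open set, each customer zone goes to its cheapest open site; total = fixed + service.
{B}: P→B 168, Q→B 84, R→B 21, S→B 104, T→B 300. Service 677; fixed 91; total 768.
{B, C}: P→B 168, Q→C 60, R→B 21, S→C 65, T→B 300. Service 614; fixed 262; total 876.
{C}: P→C 231, Q→C 60, R→C 42, S→C 65, T→C 375. Service 773; fixed 171; total 944.
{A, B, C, D}: service 539 + fixed 866 = 1405
No other subset beats 768.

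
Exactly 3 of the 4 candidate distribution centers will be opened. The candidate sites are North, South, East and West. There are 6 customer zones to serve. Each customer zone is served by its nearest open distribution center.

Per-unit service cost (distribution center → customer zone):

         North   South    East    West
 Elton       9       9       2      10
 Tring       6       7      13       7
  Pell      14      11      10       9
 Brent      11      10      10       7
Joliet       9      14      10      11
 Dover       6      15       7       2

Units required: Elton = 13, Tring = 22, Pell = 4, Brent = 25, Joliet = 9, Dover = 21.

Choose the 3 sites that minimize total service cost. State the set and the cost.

Choose North, East and West; total service cost 492.

With exactly 3 open, each customer zone uses its cheapest among the chosen.
{North, East, West}: Elton→East 2·13=26, Tring→North 6·22=132, Pell→West 9·4=36, Brent→West 7·25=175, Joliet→North 9·9=81, Dover→West 2·21=42. Service cost 492.
{South, East, West}: service cost 523
{North, South, West}: service cost 583
Among all 4 size-3 choices, {North, East, West} is lowest.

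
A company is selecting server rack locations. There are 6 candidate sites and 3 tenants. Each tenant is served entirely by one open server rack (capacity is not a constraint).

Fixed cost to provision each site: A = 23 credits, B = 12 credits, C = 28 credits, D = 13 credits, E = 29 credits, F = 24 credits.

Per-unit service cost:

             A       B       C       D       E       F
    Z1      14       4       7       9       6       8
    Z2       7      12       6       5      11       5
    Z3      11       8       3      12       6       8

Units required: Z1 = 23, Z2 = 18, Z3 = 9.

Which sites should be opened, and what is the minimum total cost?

Open B, C and D; minimum total cost 262.

For any fixed open set, each tenant goes to its cheapest open site; total = fixed + service.
{B, C, D}: Z1→B 4·23=92, Z2→D 5·18=90, Z3→C 3·9=27. Service 209; fixed 53; total 262.
{B, C}: service 227 + fixed 40 = 267
{B, C, F}: service 209 + fixed 64 = 273
{A, B, C, D, E, F}: service 209 + fixed 129 = 338
No other subset beats 262.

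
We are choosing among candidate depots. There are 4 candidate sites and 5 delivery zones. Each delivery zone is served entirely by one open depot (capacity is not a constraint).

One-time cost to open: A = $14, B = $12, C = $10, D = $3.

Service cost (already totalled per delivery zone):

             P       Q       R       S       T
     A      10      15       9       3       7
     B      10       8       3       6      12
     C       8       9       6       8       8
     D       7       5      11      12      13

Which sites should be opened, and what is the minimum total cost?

For any fixed open set, each delivery zone goes to its cheapest open site; total = fixed + service.
{C, D}: P→D 7, Q→D 5, R→C 6, S→C 8, T→C 8. Service 34; fixed 13; total 47.
{A, D}: service 31 + fixed 17 = 48
{B, D}: service 33 + fixed 15 = 48
{A, B, C, D}: service 25 + fixed 39 = 64
(All 15 nonempty subsets were checked; C and D is lowest.)

Open C and D; minimum total cost 47.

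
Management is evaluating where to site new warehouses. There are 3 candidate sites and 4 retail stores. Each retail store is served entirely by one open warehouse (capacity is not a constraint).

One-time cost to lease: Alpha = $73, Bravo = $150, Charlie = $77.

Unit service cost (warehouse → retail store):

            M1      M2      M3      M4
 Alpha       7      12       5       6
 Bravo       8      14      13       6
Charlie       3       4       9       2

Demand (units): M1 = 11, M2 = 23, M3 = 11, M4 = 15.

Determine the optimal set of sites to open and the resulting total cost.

For any fixed open set, each retail store goes to its cheapest open site; total = fixed + service.
{Charlie}: M1→Charlie 3·11=33, M2→Charlie 4·23=92, M3→Charlie 9·11=99, M4→Charlie 2·15=30. Service 254; fixed 77; total 331.
{Alpha, Charlie}: M1→Charlie 3·11=33, M2→Charlie 4·23=92, M3→Alpha 5·11=55, M4→Charlie 2·15=30. Service 210; fixed 150; total 360.
{Bravo, Charlie}: M1→Charlie 3·11=33, M2→Charlie 4·23=92, M3→Charlie 9·11=99, M4→Charlie 2·15=30. Service 254; fixed 227; total 481.
{Alpha, Bravo, Charlie}: service 210 + fixed 300 = 510
No other subset beats 331.

Open Charlie only; minimum total cost 331.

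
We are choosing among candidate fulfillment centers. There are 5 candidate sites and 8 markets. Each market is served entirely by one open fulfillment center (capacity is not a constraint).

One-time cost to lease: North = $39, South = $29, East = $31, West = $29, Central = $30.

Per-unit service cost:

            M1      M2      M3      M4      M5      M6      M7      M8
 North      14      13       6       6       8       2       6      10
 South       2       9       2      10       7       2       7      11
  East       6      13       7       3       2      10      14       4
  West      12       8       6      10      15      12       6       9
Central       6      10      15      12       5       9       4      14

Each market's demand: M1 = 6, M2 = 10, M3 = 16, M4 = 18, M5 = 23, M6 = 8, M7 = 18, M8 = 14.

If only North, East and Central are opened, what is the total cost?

Each market is assigned to its cheapest site among the open ones.
{North, East, Central}: M1→East 6·6=36, M2→Central 10·10=100, M3→North 6·16=96, M4→East 3·18=54, M5→East 2·23=46, M6→North 2·8=16, M7→Central 4·18=72, M8→East 4·14=56. Service 476; fixed 100; total 576.

Total cost: 576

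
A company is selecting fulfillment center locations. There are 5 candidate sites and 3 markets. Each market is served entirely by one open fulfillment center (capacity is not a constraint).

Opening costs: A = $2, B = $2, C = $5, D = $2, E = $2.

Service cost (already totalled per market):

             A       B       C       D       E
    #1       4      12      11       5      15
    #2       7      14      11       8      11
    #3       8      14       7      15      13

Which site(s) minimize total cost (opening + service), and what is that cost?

Open A only; minimum total cost 21.

For any fixed open set, each market goes to its cheapest open site; total = fixed + service.
{A}: #1→A 4, #2→A 7, #3→A 8. Service 19; fixed 2; total 21.
{A, B}: #1→A 4, #2→A 7, #3→A 8. Service 19; fixed 4; total 23.
{A, D}: #1→A 4, #2→A 7, #3→A 8. Service 19; fixed 4; total 23.
{A, B, C, D, E}: service 18 + fixed 13 = 31
No other subset beats 21.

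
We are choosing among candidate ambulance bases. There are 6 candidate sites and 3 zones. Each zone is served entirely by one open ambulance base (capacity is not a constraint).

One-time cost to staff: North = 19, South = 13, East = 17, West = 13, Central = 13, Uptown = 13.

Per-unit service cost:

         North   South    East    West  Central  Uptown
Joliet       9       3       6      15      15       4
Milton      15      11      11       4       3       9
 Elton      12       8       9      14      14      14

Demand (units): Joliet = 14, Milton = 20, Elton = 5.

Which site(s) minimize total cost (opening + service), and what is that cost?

For any fixed open set, each zone goes to its cheapest open site; total = fixed + service.
{South, Central}: Joliet→South 3·14=42, Milton→Central 3·20=60, Elton→South 8·5=40. Service 142; fixed 26; total 168.
{South, West, Central}: service 142 + fixed 39 = 181
{South, Central, Uptown}: service 142 + fixed 39 = 181
{North, South, East, West, Central, Uptown}: service 142 + fixed 88 = 230
No other subset beats 168.

Open South and Central; minimum total cost 168.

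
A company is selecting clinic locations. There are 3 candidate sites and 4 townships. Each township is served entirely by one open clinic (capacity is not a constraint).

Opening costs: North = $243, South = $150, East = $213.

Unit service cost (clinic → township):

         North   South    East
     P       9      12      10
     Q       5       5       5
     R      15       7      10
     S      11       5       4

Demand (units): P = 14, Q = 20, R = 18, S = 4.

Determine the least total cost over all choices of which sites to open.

For any fixed open set, each township goes to its cheapest open site; total = fixed + service.
{South}: P→South 12·14=168, Q→South 5·20=100, R→South 7·18=126, S→South 5·4=20. Service 414; fixed 150; total 564.
{East}: service 436 + fixed 213 = 649
{South, East}: P→East 10·14=140, Q→South 5·20=100, R→South 7·18=126, S→East 4·4=16. Service 382; fixed 363; total 745.
{North, South, East}: service 368 + fixed 606 = 974
(All 7 nonempty subsets were checked; South only is lowest.)

Minimum total cost: 564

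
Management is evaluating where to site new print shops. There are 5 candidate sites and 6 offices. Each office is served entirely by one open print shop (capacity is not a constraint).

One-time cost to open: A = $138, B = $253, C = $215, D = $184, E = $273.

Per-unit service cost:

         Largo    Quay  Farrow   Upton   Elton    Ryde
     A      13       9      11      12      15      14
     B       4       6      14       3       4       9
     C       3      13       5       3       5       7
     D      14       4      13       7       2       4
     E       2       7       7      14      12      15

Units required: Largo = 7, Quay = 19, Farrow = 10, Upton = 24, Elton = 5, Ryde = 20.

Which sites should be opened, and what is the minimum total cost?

Open C and D; minimum total cost 708.

For any fixed open set, each office goes to its cheapest open site; total = fixed + service.
{C, D}: Largo→C 3·7=21, Quay→D 4·19=76, Farrow→C 5·10=50, Upton→C 3·24=72, Elton→D 2·5=10, Ryde→D 4·20=80. Service 309; fixed 399; total 708.
{D}: service 562 + fixed 184 = 746
{C}: Largo→C 3·7=21, Quay→C 13·19=247, Farrow→C 5·10=50, Upton→C 3·24=72, Elton→C 5·5=25, Ryde→C 7·20=140. Service 555; fixed 215; total 770.
{A, B, C, D, E}: Largo→E 2·7=14, Quay→D 4·19=76, Farrow→C 5·10=50, Upton→B 3·24=72, Elton→D 2·5=10, Ryde→D 4·20=80. Service 302; fixed 1063; total 1365.
No other subset beats 708.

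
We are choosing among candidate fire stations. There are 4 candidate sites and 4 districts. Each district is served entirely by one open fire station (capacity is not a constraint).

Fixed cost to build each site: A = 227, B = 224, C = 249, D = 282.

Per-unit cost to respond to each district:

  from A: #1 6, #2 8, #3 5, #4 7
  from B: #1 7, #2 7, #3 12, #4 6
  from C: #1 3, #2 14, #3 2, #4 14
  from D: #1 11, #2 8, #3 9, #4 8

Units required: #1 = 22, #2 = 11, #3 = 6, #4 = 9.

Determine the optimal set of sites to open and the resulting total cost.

Open A only; minimum total cost 540.

For any fixed open set, each district goes to its cheapest open site; total = fixed + service.
{A}: #1→A 6·22=132, #2→A 8·11=88, #3→A 5·6=30, #4→A 7·9=63. Service 313; fixed 227; total 540.
{B}: #1→B 7·22=154, #2→B 7·11=77, #3→B 12·6=72, #4→B 6·9=54. Service 357; fixed 224; total 581.
{C}: service 358 + fixed 249 = 607
{A, B, C, D}: service 209 + fixed 982 = 1191
(All 15 nonempty subsets were checked; A only is lowest.)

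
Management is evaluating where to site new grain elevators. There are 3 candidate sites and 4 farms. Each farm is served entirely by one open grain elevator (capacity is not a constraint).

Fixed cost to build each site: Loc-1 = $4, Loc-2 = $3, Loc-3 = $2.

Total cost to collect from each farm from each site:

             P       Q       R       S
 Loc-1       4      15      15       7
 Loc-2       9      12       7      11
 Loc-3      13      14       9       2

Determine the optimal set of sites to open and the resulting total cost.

Open Loc-1, Loc-2 and Loc-3; minimum total cost 34.

For any fixed open set, each farm goes to its cheapest open site; total = fixed + service.
{Loc-1, Loc-2, Loc-3}: P→Loc-1 4, Q→Loc-2 12, R→Loc-2 7, S→Loc-3 2. Service 25; fixed 9; total 34.
{Loc-1, Loc-3}: service 29 + fixed 6 = 35
{Loc-2, Loc-3}: service 30 + fixed 5 = 35
{Loc-3}: P→Loc-3 13, Q→Loc-3 14, R→Loc-3 9, S→Loc-3 2. Service 38; fixed 2; total 40.
No other subset beats 34.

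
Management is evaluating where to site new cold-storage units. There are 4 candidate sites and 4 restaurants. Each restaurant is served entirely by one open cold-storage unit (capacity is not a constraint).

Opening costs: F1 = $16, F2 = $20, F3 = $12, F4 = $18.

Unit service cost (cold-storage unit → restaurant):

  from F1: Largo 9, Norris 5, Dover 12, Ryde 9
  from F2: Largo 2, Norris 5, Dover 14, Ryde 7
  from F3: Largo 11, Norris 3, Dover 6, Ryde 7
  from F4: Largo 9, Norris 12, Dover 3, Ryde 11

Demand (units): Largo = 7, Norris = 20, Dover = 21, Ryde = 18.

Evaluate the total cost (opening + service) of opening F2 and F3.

Each restaurant is assigned to its cheapest site among the open ones.
{F2, F3}: Largo→F2 2·7=14, Norris→F3 3·20=60, Dover→F3 6·21=126, Ryde→F2 7·18=126. Service 326; fixed 32; total 358.

Total cost: 358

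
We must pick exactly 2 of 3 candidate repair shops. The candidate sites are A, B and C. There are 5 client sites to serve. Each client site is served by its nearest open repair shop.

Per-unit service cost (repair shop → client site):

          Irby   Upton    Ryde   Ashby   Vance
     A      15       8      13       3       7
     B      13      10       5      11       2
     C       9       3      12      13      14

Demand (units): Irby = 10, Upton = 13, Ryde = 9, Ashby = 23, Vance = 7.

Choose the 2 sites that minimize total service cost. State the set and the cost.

With exactly 2 open, each client site uses its cheapest among the chosen.
{A, C}: Irby→C 9·10=90, Upton→C 3·13=39, Ryde→C 12·9=108, Ashby→A 3·23=69, Vance→A 7·7=49. Service cost 355.
{A, B}: service cost 362
{B, C}: service cost 441
Among all 3 size-2 choices, {A, C} is lowest.

Choose A and C; total service cost 355.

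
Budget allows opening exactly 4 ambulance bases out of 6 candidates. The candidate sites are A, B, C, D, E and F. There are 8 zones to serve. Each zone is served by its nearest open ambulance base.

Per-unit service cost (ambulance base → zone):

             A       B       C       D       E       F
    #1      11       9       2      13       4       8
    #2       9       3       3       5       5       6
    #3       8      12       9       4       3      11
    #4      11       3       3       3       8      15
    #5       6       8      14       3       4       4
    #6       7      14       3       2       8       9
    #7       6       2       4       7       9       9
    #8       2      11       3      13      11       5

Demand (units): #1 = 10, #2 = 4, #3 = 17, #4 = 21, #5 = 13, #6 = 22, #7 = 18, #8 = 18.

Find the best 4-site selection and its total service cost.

With exactly 4 open, each zone uses its cheapest among the chosen.
{A, B, C, D}: #1→C 2·10=20, #2→B 3·4=12, #3→D 4·17=68, #4→B 3·21=63, #5→D 3·13=39, #6→D 2·22=44, #7→B 2·18=36, #8→A 2·18=36. Service cost 318.
{B, C, D, E}: service cost 319
{A, B, D, E}: service cost 321
Among all 15 size-4 choices, {A, B, C, D} is lowest.

Choose A, B, C and D; total service cost 318.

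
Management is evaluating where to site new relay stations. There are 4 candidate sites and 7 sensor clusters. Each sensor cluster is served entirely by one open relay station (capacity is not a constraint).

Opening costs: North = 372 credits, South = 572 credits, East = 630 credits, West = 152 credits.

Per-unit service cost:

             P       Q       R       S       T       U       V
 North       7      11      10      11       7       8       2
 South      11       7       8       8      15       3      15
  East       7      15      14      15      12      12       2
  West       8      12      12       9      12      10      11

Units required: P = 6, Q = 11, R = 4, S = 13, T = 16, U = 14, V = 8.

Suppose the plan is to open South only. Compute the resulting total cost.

Total cost: 1253

Each sensor cluster is assigned to its cheapest site among the open ones.
{South}: P→South 11·6=66, Q→South 7·11=77, R→South 8·4=32, S→South 8·13=104, T→South 15·16=240, U→South 3·14=42, V→South 15·8=120. Service 681; fixed 572; total 1253.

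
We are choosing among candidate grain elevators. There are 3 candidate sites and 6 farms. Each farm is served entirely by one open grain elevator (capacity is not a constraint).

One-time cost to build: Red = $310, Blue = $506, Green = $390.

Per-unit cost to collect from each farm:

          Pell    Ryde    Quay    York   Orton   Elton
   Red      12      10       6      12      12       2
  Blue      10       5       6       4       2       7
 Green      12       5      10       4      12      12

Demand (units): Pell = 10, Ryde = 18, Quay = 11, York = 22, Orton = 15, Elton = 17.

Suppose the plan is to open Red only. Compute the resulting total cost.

Total cost: 1154

Each farm is assigned to its cheapest site among the open ones.
{Red}: Pell→Red 12·10=120, Ryde→Red 10·18=180, Quay→Red 6·11=66, York→Red 12·22=264, Orton→Red 12·15=180, Elton→Red 2·17=34. Service 844; fixed 310; total 1154.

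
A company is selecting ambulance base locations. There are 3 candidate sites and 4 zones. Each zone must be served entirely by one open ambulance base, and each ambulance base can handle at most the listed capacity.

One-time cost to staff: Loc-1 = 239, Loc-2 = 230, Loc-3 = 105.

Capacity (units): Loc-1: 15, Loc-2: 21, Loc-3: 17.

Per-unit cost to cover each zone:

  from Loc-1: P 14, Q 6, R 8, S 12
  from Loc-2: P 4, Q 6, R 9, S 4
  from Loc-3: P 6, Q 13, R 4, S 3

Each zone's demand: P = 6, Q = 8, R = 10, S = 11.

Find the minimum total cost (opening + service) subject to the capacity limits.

Open {Loc-2, Loc-3}: P→Loc-3 6·6=36, Q→Loc-2 6·8=48, R→Loc-3 4·10=40, S→Loc-2 4·11=44.
Loads: Loc-2 carries 19/21, Loc-3 carries 16/17. Service 168; fixed 335; total 503.
Next best feasible plan costs 542.

Minimum total cost: 503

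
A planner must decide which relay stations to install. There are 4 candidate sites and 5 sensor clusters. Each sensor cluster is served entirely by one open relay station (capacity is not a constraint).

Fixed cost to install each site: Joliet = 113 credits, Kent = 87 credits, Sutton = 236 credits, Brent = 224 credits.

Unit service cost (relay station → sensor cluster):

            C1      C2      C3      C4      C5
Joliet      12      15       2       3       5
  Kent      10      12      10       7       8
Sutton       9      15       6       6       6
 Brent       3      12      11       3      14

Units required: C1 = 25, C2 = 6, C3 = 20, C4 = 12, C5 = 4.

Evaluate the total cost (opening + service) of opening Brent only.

Each sensor cluster is assigned to its cheapest site among the open ones.
{Brent}: C1→Brent 3·25=75, C2→Brent 12·6=72, C3→Brent 11·20=220, C4→Brent 3·12=36, C5→Brent 14·4=56. Service 459; fixed 224; total 683.

Total cost: 683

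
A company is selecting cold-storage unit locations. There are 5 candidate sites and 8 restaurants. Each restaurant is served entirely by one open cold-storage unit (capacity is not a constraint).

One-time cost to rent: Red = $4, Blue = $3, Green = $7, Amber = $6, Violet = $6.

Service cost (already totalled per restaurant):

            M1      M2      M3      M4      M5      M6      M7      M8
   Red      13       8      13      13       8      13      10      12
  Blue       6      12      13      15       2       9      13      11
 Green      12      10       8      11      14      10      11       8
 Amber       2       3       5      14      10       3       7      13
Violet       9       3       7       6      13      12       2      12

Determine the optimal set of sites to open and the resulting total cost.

Open Blue, Amber and Violet; minimum total cost 49.

For any fixed open set, each restaurant goes to its cheapest open site; total = fixed + service.
{Blue, Amber, Violet}: M1→Amber 2, M2→Amber 3, M3→Amber 5, M4→Violet 6, M5→Blue 2, M6→Amber 3, M7→Violet 2, M8→Blue 11. Service 34; fixed 15; total 49.
{Red, Blue, Amber, Violet}: M1→Amber 2, M2→Amber 3, M3→Amber 5, M4→Violet 6, M5→Blue 2, M6→Amber 3, M7→Violet 2, M8→Blue 11. Service 34; fixed 19; total 53.
{Blue, Green, Amber, Violet}: service 31 + fixed 22 = 53
{Red, Blue, Green, Amber, Violet}: service 31 + fixed 26 = 57
No other subset beats 49.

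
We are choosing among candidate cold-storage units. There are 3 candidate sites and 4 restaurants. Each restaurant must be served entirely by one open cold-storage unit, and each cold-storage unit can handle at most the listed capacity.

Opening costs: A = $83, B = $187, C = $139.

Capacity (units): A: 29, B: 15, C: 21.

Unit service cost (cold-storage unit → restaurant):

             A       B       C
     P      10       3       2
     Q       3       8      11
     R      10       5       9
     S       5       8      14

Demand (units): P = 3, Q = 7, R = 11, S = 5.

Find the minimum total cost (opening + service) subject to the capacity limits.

Minimum total cost: 269

Open {A}: P→A 10·3=30, Q→A 3·7=21, R→A 10·11=110, S→A 5·5=25.
Loads: A carries 26/29. Service 186; fixed 83; total 269.
Next best feasible plan costs 373.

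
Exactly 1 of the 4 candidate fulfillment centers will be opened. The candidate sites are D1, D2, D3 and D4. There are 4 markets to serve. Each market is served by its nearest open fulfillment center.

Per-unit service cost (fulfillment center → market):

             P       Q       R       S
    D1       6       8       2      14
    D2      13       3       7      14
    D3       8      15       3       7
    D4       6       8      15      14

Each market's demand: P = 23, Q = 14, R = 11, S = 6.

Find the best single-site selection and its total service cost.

Choose D1 only; total service cost 356.

With exactly 1 open, each market uses its cheapest among the chosen.
{D1}: P→D1 6·23=138, Q→D1 8·14=112, R→D1 2·11=22, S→D1 14·6=84. Service cost 356.
{D3}: service cost 469
{D4}: service cost 499
Among all 4 size-1 choices, {D1} is lowest.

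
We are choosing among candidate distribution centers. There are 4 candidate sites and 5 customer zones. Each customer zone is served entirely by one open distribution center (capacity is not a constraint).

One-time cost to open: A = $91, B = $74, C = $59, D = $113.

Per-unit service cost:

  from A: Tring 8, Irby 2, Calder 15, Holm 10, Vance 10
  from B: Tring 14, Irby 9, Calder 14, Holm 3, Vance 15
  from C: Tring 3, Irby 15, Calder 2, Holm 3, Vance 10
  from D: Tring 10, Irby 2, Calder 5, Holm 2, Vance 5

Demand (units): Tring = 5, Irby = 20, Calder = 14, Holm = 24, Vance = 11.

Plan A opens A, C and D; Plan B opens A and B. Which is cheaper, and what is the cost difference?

Plan A: {A, C, D}: Tring→C 3·5=15, Irby→A 2·20=40, Calder→C 2·14=28, Holm→D 2·24=48, Vance→D 5·11=55. Service 186; fixed 263; total 449.
Plan B: {A, B}: Tring→A 8·5=40, Irby→A 2·20=40, Calder→B 14·14=196, Holm→B 3·24=72, Vance→A 10·11=110. Service 458; fixed 165; total 623.
Difference: |449 − 623| = 174.

Plan A is cheaper by 174.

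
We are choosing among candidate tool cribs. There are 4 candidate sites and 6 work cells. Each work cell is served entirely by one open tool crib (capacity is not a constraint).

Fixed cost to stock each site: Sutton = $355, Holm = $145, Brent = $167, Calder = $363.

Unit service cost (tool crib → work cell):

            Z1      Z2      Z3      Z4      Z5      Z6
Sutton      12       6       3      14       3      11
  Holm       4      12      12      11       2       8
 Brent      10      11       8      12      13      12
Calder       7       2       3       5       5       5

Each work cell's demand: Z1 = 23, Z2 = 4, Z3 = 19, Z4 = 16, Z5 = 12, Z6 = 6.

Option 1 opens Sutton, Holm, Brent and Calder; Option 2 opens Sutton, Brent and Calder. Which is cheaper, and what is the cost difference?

Option 2 is cheaper by 64.

Option 1: {Sutton, Holm, Brent, Calder}: Z1→Holm 4·23=92, Z2→Calder 2·4=8, Z3→Sutton 3·19=57, Z4→Calder 5·16=80, Z5→Holm 2·12=24, Z6→Calder 5·6=30. Service 291; fixed 1030; total 1321.
Option 2: {Sutton, Brent, Calder}: Z1→Calder 7·23=161, Z2→Calder 2·4=8, Z3→Sutton 3·19=57, Z4→Calder 5·16=80, Z5→Sutton 3·12=36, Z6→Calder 5·6=30. Service 372; fixed 885; total 1257.
Difference: |1321 − 1257| = 64.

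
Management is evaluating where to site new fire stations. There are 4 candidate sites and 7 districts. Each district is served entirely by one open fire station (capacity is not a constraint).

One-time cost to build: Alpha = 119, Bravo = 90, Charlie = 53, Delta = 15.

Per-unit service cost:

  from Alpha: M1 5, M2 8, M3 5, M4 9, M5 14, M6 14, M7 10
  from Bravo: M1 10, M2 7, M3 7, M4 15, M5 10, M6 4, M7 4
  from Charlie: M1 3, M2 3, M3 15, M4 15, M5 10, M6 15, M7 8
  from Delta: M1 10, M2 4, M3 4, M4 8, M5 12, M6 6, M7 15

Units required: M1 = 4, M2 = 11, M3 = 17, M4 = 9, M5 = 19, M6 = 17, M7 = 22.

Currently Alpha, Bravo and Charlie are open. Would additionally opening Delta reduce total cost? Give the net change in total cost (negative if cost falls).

Current service cost with {Alpha, Bravo, Charlie}: 557.
Adding Delta: each district re-picks its cheapest; new service cost 531, saving 26.
Extra fixed cost: 15. Net change = 15 − 26 = -11.
(Totals: 819 → 808.)

Yes — net change −11 (cost falls by 11).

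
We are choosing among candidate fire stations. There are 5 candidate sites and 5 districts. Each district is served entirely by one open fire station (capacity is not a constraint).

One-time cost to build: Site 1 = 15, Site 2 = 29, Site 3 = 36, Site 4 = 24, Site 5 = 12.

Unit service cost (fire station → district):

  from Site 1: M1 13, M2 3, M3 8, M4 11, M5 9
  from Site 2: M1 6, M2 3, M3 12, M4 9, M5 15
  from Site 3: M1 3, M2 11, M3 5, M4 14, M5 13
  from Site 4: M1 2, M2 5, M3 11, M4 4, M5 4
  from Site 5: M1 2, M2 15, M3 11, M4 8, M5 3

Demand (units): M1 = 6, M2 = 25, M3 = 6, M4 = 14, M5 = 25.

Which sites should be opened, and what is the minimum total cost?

Open Site 1, Site 4 and Site 5; minimum total cost 317.

For any fixed open set, each district goes to its cheapest open site; total = fixed + service.
{Site 1, Site 4, Site 5}: M1→Site 4 2·6=12, M2→Site 1 3·25=75, M3→Site 1 8·6=48, M4→Site 4 4·14=56, M5→Site 5 3·25=75. Service 266; fixed 51; total 317.
{Site 1, Site 4}: M1→Site 4 2·6=12, M2→Site 1 3·25=75, M3→Site 1 8·6=48, M4→Site 4 4·14=56, M5→Site 4 4·25=100. Service 291; fixed 39; total 330.
{Site 1, Site 3, Site 4, Site 5}: M1→Site 4 2·6=12, M2→Site 1 3·25=75, M3→Site 3 5·6=30, M4→Site 4 4·14=56, M5→Site 5 3·25=75. Service 248; fixed 87; total 335.
{Site 1, Site 2, Site 3, Site 4, Site 5}: service 248 + fixed 116 = 364
No other subset beats 317.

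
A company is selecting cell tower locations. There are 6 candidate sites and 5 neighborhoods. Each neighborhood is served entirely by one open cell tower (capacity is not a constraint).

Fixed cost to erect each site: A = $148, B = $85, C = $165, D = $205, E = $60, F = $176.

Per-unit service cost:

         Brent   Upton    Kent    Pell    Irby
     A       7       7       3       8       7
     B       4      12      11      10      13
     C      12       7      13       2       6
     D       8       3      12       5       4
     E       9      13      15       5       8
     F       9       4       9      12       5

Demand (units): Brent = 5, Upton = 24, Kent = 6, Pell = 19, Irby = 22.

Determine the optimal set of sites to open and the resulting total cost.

Open D only; minimum total cost 572.

For any fixed open set, each neighborhood goes to its cheapest open site; total = fixed + service.
{D}: Brent→D 8·5=40, Upton→D 3·24=72, Kent→D 12·6=72, Pell→D 5·19=95, Irby→D 4·22=88. Service 367; fixed 205; total 572.
{B, D}: Brent→B 4·5=20, Upton→D 3·24=72, Kent→B 11·6=66, Pell→D 5·19=95, Irby→D 4·22=88. Service 341; fixed 290; total 631.
{D, E}: service 367 + fixed 265 = 632
{A, B, C, D, E, F}: service 236 + fixed 839 = 1075
No other subset beats 572.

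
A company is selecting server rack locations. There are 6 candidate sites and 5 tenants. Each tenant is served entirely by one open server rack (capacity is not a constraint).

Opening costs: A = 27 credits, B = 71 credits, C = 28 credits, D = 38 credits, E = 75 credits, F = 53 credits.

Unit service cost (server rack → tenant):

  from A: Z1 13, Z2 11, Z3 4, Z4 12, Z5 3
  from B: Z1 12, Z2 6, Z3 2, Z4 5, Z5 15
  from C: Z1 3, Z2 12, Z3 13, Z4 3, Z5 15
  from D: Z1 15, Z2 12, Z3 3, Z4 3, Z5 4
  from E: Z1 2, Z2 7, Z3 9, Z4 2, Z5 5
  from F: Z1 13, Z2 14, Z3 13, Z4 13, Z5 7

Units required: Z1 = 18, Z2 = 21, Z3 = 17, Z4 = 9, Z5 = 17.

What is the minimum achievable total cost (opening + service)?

For any fixed open set, each tenant goes to its cheapest open site; total = fixed + service.
{A, B, C}: Z1→C 3·18=54, Z2→B 6·21=126, Z3→B 2·17=34, Z4→C 3·9=27, Z5→A 3·17=51. Service 292; fixed 126; total 418.
{A, E}: service 320 + fixed 102 = 422
{D, E}: service 320 + fixed 113 = 433
{A, B, C, D, E, F}: service 265 + fixed 292 = 557
No other subset beats 418.

Minimum total cost: 418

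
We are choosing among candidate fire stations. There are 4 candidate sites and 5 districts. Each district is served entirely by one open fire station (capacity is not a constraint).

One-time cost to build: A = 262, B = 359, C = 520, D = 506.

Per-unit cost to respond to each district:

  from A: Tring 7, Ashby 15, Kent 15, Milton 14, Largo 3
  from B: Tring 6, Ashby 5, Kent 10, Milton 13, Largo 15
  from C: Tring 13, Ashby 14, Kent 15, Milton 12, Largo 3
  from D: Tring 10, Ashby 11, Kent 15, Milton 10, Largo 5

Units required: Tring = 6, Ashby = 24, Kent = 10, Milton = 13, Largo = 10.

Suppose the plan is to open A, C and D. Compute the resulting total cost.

Total cost: 1904

Each district is assigned to its cheapest site among the open ones.
{A, C, D}: Tring→A 7·6=42, Ashby→D 11·24=264, Kent→A 15·10=150, Milton→D 10·13=130, Largo→A 3·10=30. Service 616; fixed 1288; total 1904.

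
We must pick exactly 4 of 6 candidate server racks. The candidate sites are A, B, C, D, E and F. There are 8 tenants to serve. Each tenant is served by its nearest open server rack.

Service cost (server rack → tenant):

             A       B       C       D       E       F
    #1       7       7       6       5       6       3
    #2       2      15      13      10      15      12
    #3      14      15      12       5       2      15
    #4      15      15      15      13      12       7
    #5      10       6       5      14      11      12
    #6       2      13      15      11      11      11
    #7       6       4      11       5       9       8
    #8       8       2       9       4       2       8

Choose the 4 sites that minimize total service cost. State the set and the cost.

Choose A, B, E and F; total service cost 28.

With exactly 4 open, each tenant uses its cheapest among the chosen.
{A, B, E, F}: #1→F 3, #2→A 2, #3→E 2, #4→F 7, #5→B 6, #6→A 2, #7→B 4, #8→B 2. Service cost 28.
{A, C, E, F}: service cost 29
{A, B, D, F}: service cost 31
Among all 15 size-4 choices, {A, B, E, F} is lowest.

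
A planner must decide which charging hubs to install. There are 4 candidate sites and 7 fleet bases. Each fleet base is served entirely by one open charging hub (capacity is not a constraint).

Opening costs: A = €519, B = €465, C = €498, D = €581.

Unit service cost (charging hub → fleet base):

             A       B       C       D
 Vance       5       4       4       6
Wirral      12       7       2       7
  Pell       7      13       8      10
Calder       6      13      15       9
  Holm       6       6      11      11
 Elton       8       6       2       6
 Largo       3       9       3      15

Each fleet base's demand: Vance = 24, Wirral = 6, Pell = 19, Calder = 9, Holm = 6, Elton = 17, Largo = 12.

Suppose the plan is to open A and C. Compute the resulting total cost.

Total cost: 1418

Each fleet base is assigned to its cheapest site among the open ones.
{A, C}: Vance→C 4·24=96, Wirral→C 2·6=12, Pell→A 7·19=133, Calder→A 6·9=54, Holm→A 6·6=36, Elton→C 2·17=34, Largo→A 3·12=36. Service 401; fixed 1017; total 1418.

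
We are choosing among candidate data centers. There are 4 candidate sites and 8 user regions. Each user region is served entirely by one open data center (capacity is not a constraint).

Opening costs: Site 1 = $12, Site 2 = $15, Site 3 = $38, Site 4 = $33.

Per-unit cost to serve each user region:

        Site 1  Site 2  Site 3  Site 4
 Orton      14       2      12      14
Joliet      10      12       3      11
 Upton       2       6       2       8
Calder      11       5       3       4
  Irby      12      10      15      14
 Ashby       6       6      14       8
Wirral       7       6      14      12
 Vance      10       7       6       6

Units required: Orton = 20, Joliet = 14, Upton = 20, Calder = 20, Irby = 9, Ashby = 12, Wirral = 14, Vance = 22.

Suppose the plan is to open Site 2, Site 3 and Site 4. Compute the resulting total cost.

Total cost: 646

Each user region is assigned to its cheapest site among the open ones.
{Site 2, Site 3, Site 4}: Orton→Site 2 2·20=40, Joliet→Site 3 3·14=42, Upton→Site 3 2·20=40, Calder→Site 3 3·20=60, Irby→Site 2 10·9=90, Ashby→Site 2 6·12=72, Wirral→Site 2 6·14=84, Vance→Site 3 6·22=132. Service 560; fixed 86; total 646.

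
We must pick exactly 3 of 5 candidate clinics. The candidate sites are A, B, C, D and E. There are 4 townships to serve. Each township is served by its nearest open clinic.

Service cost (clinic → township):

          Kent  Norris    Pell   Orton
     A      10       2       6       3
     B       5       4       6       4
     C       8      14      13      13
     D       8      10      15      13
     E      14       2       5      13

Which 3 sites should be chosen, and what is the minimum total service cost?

With exactly 3 open, each township uses its cheapest among the chosen.
{A, B, E}: Kent→B 5, Norris→A 2, Pell→E 5, Orton→A 3. Service cost 15.
{A, B, C}: service cost 16
{A, B, D}: service cost 16
Among all 10 size-3 choices, {A, B, E} is lowest.

Choose A, B and E; total service cost 15.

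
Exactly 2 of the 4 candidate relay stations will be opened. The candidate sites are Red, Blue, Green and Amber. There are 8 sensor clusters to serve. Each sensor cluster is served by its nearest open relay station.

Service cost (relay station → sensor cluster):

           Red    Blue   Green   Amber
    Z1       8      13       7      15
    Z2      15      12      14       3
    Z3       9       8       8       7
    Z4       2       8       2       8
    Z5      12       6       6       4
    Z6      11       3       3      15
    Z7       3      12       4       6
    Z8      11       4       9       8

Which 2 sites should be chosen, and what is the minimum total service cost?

With exactly 2 open, each sensor cluster uses its cheapest among the chosen.
{Green, Amber}: Z1→Green 7, Z2→Amber 3, Z3→Amber 7, Z4→Green 2, Z5→Amber 4, Z6→Green 3, Z7→Green 4, Z8→Amber 8. Service cost 38.
{Red, Blue}: service cost 46
{Red, Amber}: service cost 46
Among all 6 size-2 choices, {Green, Amber} is lowest.

Choose Green and Amber; total service cost 38.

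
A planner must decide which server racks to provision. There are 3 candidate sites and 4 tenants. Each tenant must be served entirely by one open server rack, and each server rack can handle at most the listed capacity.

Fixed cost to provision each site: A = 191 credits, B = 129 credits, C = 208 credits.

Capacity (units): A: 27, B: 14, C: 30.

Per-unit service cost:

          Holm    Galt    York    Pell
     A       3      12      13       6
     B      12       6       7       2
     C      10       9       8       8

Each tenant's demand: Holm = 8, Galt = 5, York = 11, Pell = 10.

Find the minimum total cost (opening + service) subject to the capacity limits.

Minimum total cost: 541

Open {A, B}: Holm→A 3·8=24, Galt→A 12·5=60, York→B 7·11=77, Pell→A 6·10=60.
Loads: A carries 23/27, B carries 11/14. Service 221; fixed 320; total 541.
Next best feasible plan costs 567.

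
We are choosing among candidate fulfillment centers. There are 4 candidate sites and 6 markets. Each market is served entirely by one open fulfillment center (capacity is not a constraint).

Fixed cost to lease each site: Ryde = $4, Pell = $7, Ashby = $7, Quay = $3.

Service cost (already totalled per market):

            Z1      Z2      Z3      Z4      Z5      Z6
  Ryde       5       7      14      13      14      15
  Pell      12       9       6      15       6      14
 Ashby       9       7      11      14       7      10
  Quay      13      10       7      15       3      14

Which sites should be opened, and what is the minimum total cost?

Open Ryde and Quay; minimum total cost 56.

For any fixed open set, each market goes to its cheapest open site; total = fixed + service.
{Ryde, Quay}: Z1→Ryde 5, Z2→Ryde 7, Z3→Quay 7, Z4→Ryde 13, Z5→Quay 3, Z6→Quay 14. Service 49; fixed 7; total 56.
{Ryde, Ashby, Quay}: Z1→Ryde 5, Z2→Ryde 7, Z3→Quay 7, Z4→Ryde 13, Z5→Quay 3, Z6→Ashby 10. Service 45; fixed 14; total 59.
{Ashby, Quay}: service 50 + fixed 10 = 60
{Ryde, Pell, Ashby, Quay}: service 44 + fixed 21 = 65
No other subset beats 56.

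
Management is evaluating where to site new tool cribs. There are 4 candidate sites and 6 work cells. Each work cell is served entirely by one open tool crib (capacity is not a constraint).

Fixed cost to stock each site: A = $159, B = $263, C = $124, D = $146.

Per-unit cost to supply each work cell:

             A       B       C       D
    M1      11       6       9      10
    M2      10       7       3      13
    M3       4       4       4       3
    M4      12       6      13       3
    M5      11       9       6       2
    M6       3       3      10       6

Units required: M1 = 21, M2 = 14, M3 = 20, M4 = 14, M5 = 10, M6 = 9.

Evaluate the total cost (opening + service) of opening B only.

Each work cell is assigned to its cheapest site among the open ones.
{B}: M1→B 6·21=126, M2→B 7·14=98, M3→B 4·20=80, M4→B 6·14=84, M5→B 9·10=90, M6→B 3·9=27. Service 505; fixed 263; total 768.

Total cost: 768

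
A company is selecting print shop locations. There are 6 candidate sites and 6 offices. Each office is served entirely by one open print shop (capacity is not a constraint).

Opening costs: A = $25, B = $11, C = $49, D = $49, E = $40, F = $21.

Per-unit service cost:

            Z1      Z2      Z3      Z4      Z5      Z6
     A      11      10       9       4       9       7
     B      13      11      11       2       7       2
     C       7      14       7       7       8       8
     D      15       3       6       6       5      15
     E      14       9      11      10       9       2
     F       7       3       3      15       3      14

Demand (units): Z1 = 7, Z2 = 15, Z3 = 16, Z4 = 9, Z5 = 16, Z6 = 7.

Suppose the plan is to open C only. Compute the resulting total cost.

Total cost: 667

Each office is assigned to its cheapest site among the open ones.
{C}: Z1→C 7·7=49, Z2→C 14·15=210, Z3→C 7·16=112, Z4→C 7·9=63, Z5→C 8·16=128, Z6→C 8·7=56. Service 618; fixed 49; total 667.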